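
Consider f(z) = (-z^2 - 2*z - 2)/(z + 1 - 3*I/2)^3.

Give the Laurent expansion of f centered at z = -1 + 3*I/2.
5/(4*(z + 1 - 3*I/2)^3) - 3*I/(z + 1 - 3*I/2)^2 - 1/(z + 1 - 3*I/2)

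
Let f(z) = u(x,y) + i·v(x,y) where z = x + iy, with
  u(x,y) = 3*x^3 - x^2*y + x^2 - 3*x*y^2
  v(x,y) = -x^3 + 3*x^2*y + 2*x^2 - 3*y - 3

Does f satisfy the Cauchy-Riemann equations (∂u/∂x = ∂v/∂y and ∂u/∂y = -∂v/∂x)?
∂u/∂x = 9*x^2 - 2*x*y + 2*x - 3*y^2
∂v/∂y = 3*x^2 - 3
∂u/∂y = -x^2 - 6*x*y
∂v/∂x = -3*x^2 + 6*x*y + 4*x
∂u/∂x ≠ ∂v/∂y and ∂u/∂y ≠ -∂v/∂x; the Cauchy-Riemann equations are not satisfied, so f is not analytic.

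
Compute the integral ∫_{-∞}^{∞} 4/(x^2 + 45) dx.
Let f(z) = 4/(z^2 + 45). The denominator has no real zeros and deg Q - deg P = 2 ≥ 2, so the integral of f over the upper semicircle |z| = R tends to 0 as R → ∞. Closing the contour in the upper half-plane,
  ∫_{-∞}^{∞} f(x) dx = 2πi · Σ Res(f, z_k)  over the poles with Im z_k > 0.

Zeros of the denominator: z^2 + 45 = 0 gives z = ±3*sqrt(5)*I.
Upper half-plane: z = 3*sqrt(5)*I (simple).

Each pole is a simple zero of Q(z) = z^2 + 45, so Res(f, z₀) = P(z₀)/Q'(z₀) with P(z) = 4, Q'(z) = 2*z:
  Res(f, 3*sqrt(5)*I) = (4)/(6*sqrt(5)*I) = -2*sqrt(5)*I/15

∫_{-∞}^{∞} f(x) dx = 2πi · (-2*sqrt(5)*I/15) = 4*sqrt(5)*pi/15

Final answer: 4*sqrt(5)*pi/15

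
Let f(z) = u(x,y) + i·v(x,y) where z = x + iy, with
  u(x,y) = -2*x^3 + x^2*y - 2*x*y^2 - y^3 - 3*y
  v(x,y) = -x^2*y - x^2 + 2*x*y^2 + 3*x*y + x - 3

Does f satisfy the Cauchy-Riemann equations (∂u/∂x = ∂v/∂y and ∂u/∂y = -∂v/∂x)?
∂u/∂x = -6*x^2 + 2*x*y - 2*y^2
∂v/∂y = -x^2 + 4*x*y + 3*x
∂u/∂y = x^2 - 4*x*y - 3*y^2 - 3
∂v/∂x = -2*x*y - 2*x + 2*y^2 + 3*y + 1
∂u/∂x ≠ ∂v/∂y and ∂u/∂y ≠ -∂v/∂x; the Cauchy-Riemann equations are not satisfied, so f is not analytic.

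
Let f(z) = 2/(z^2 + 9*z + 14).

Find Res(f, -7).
-2/5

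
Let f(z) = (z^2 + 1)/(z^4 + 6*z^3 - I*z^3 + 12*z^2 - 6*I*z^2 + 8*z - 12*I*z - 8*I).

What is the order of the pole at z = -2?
Factor the denominator:
  z^4 + 6*z^3 - I*z^3 + 12*z^2 - 6*I*z^2 + 8*z - 12*I*z - 8*I = (z + 2)^3*(z - I)

The numerator P(z) = z^2 + 1 has P(-2) = 5 ≠ 0, so no factor of (z + 2) cancels.
Near z = -2 we can therefore write f(z) = g(z)/(z + 2)^3 with g analytic at -2 and g(-2) ≠ 0 (g is the numerator divided by the remaining denominator factors).

Hence z = -2 is a pole of order 3.

Final answer: 3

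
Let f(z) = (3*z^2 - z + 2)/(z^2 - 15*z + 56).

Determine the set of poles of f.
The singularities of f are the zeros of the denominator. Factoring,
  z^2 - 15*z + 56 = (z - 7)*(z - 8)
so the candidates are z = 7, z = 8.

Check the numerator P(z) = 3*z^2 - z + 2 at each one:
  P(7) = 142 ≠ 0, so z = 7 is a (simple) pole.
  P(8) = 186 ≠ 0, so z = 8 is a (simple) pole.

Poles of f: {7, 8}

Final answer: {7, 8}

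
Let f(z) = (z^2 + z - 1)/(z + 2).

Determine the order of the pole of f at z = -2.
1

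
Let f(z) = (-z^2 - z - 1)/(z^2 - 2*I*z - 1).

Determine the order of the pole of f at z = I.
Factor the denominator:
  z^2 - 2*I*z - 1 = (z - I)^2

The numerator P(z) = -z^2 - z - 1 has P(I) = -I ≠ 0, so no factor of (z - I) cancels.
Near z = I we can therefore write f(z) = g(z)/(z - I)^2 with g analytic at I and g(I) ≠ 0 (g is just the numerator).

Hence z = I is a pole of order 2.

Final answer: 2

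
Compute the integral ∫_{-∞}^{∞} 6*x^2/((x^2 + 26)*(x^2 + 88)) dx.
Let f(z) = 6*z^2/((z^2 + 26)*(z^2 + 88)). The denominator has no real zeros and deg Q - deg P = 2 ≥ 2, so the integral of f over the upper semicircle |z| = R tends to 0 as R → ∞. Closing the contour in the upper half-plane,
  ∫_{-∞}^{∞} f(x) dx = 2πi · Σ Res(f, z_k)  over the poles with Im z_k > 0.

Zeros of the denominator: z^2 + 88 = 0 gives z = ±2*sqrt(22)*I; z^2 + 26 = 0 gives z = ±sqrt(26)*I.
Upper half-plane: z = 2*sqrt(22)*I, z = sqrt(26)*I (simple).

Each pole is a simple zero of Q(z) = z^4 + 114*z^2 + 2288, so Res(f, z₀) = P(z₀)/Q'(z₀) with P(z) = 6*z^2, Q'(z) = 4*z^3 + 228*z:
  Res(f, 2*sqrt(22)*I) = (-528)/(-248*sqrt(22)*I) = -3*sqrt(22)*I/31
  Res(f, sqrt(26)*I) = (-156)/(124*sqrt(26)*I) = 3*sqrt(26)*I/62

Sum of residues: 3*I*(-2*sqrt(22) + sqrt(26))/62
∫_{-∞}^{∞} f(x) dx = 2πi · (3*I*(-2*sqrt(22) + sqrt(26))/62) = 3*pi*(-sqrt(26) + 2*sqrt(22))/31

Final answer: 3*pi*(-sqrt(26) + 2*sqrt(22))/31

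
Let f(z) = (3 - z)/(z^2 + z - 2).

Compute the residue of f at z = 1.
Write f(z) = P(z)/Q(z) with P(z) = 3 - z and Q(z) = z^2 + z - 2.
The denominator factors as Q(z) = (z + 2)*(z - 1), so z = 1 is a simple zero of Q and P is analytic there; z = 1 is therefore a simple pole and
  Res(f, z₀) = P(z₀)/Q'(z₀).

Q'(z) = 2*z + 1, so Q'(1) = 3.
P(1) = 2.

Res(f, 1) = (2)/(3) = 2/3

Final answer: 2/3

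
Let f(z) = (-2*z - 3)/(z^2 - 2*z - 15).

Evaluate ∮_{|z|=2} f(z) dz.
0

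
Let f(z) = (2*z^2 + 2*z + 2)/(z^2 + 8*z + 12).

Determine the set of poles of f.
The singularities of f are the zeros of the denominator. Factoring,
  z^2 + 8*z + 12 = (z + 6)*(z + 2)
so the candidates are z = -6, z = -2.

Check the numerator P(z) = 2*z^2 + 2*z + 2 at each one:
  P(-6) = 62 ≠ 0, so z = -6 is a (simple) pole.
  P(-2) = 6 ≠ 0, so z = -2 is a (simple) pole.

Poles of f: {-6, -2}

Final answer: {-6, -2}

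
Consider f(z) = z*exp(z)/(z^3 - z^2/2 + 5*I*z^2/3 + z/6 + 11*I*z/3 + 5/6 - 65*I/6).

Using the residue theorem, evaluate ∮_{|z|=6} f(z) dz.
By the residue theorem, ∮_C f(z) dz = 2πi · (sum of the residues of f at the poles inside |z| = 6).

The denominator factors as (z - 3/2 - I/3)*(z + 2 - I)*(z - 1 + 3*I), so the singularities of f are simple poles at z = 3/2 + I/3, z = -2 + I, z = 1 - 3*I.
  |3/2 + I/3|² = 85/36 < 36 = 6², so this pole is inside the contour.
  |-2 + I|² = 5 < 36 = 6², so this pole is inside the contour.
  |1 - 3*I|² = 10 < 36 = 6², so this pole is inside the contour.

With P(z) = z*exp(z) and Q(z) = z^3 - z^2/2 + 5*I*z^2/3 + z/6 + 11*I*z/3 + 5/6 - 65*I/6, each pole is simple, so Res(f, z₀) = P(z₀)/Q'(z₀) with Q'(z) = 3*z^2 - z + 10*I*z/3 + 1/6 + 11*I/3.
  Res(f, 3/2 + I/3) = P(3/2 + I/3)/Q'(3/2 + I/3) = ((3/2 + I/3)*exp(3/2 + I/3))/(143/36 + 34*I/3) = (12618/186913 - 20316*I/186913)*exp(3/2 + I/3)
  Res(f, -2 + I) = P(-2 + I)/Q'(-2 + I) = ((-2 + I)*exp(-2 + I))/(47/6 - 16*I) = (-228/2285 - 174*I/2285)*exp(-2 + I)
  Res(f, 1 - 3*I) = P(1 - 3*I)/Q'(1 - 3*I) = ((1 - 3*I)*exp(1 - 3*I))/(-89/6 - 8*I) = (66/2045 + 378*I/2045)*exp(1 - 3*I)

Sum of residues inside C: (66/2045 + 378*I/2045)*exp(1 - 3*I) + (12618/186913 - 20316*I/186913)*exp(3/2 + I/3) + (-228/2285 - 174*I/2285)*exp(-2 + I)
∮_C f(z) dz = 2πi · ((66/2045 + 378*I/2045)*exp(1 - 3*I) + (12618/186913 - 20316*I/186913)*exp(3/2 + I/3) + (-228/2285 - 174*I/2285)*exp(-2 + I)) = pi*(-756/2045 + 132*I/2045)*exp(1 - 3*I) + pi*(348/2285 - 456*I/2285)*exp(-2 + I) + pi*(40632/186913 + 25236*I/186913)*exp(3/2 + I/3)

Final answer: pi*(-756/2045 + 132*I/2045)*exp(1 - 3*I) + pi*(348/2285 - 456*I/2285)*exp(-2 + I) + pi*(40632/186913 + 25236*I/186913)*exp(3/2 + I/3)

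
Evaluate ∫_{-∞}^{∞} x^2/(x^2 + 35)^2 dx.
Let f(z) = z^2/(z^2 + 35)^2. The denominator has no real zeros and deg Q - deg P = 2 ≥ 2, so the integral of f over the upper semicircle |z| = R tends to 0 as R → ∞. Closing the contour in the upper half-plane,
  ∫_{-∞}^{∞} f(x) dx = 2πi · Σ Res(f, z_k)  over the poles with Im z_k > 0.

Zeros of the denominator: z^2 + 35 = 0 gives z = ±sqrt(35)*I.
Upper half-plane: z = sqrt(35)*I (a pole of order 2).

Write f(z) = g(z)/(z - sqrt(35)*I)^2 with g(z) = z^2/(z + sqrt(35)*I)^2. For a double pole, Res(f, z₀) = g'(z₀):
  g'(z) = 2*sqrt(35)*I*z/(z + sqrt(35)*I)^3
  Res(f, sqrt(35)*I) = g'(sqrt(35)*I) = -sqrt(35)*I/140

∫_{-∞}^{∞} f(x) dx = 2πi · (-sqrt(35)*I/140) = sqrt(35)*pi/70

Final answer: sqrt(35)*pi/70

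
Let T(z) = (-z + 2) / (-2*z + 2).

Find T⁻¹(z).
Set w = T(z) = (-z + 2) / (-2*z + 2) and solve for z:
  w*(-2*z + 2) = -z + 2
  2*w + z*(1 - 2*w) - 2 = 0
  z*(1 - 2*w) = 2 - 2*w
  z = (2*w - 2)/(2*w - 1)
Renaming the variable, T⁻¹(z) = (2*z - 2)/(2*z - 1).
(Check: ad - bc = 2 ≠ 0, so T is invertible.)

Final answer: (2*z - 2)/(2*z - 1)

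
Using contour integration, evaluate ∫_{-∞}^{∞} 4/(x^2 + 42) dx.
Let f(z) = 4/(z^2 + 42). The denominator has no real zeros and deg Q - deg P = 2 ≥ 2, so the integral of f over the upper semicircle |z| = R tends to 0 as R → ∞. Closing the contour in the upper half-plane,
  ∫_{-∞}^{∞} f(x) dx = 2πi · Σ Res(f, z_k)  over the poles with Im z_k > 0.

Zeros of the denominator: z^2 + 42 = 0 gives z = ±sqrt(42)*I.
Upper half-plane: z = sqrt(42)*I (simple).

Each pole is a simple zero of Q(z) = z^2 + 42, so Res(f, z₀) = P(z₀)/Q'(z₀) with P(z) = 4, Q'(z) = 2*z:
  Res(f, sqrt(42)*I) = (4)/(2*sqrt(42)*I) = -sqrt(42)*I/21

∫_{-∞}^{∞} f(x) dx = 2πi · (-sqrt(42)*I/21) = 2*sqrt(42)*pi/21

Final answer: 2*sqrt(42)*pi/21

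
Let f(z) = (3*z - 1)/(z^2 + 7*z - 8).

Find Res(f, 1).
Write f(z) = P(z)/Q(z) with P(z) = 3*z - 1 and Q(z) = z^2 + 7*z - 8.
The denominator factors as Q(z) = (z + 8)*(z - 1), so z = 1 is a simple zero of Q and P is analytic there; z = 1 is therefore a simple pole and
  Res(f, z₀) = P(z₀)/Q'(z₀).

Q'(z) = 2*z + 7, so Q'(1) = 9.
P(1) = 2.

Res(f, 1) = (2)/(9) = 2/9

Final answer: 2/9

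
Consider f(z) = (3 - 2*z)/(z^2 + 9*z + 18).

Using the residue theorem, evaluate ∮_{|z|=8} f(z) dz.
By the residue theorem, ∮_C f(z) dz = 2πi · (sum of the residues of f at the poles inside |z| = 8).

The denominator factors as (z + 6)*(z + 3), so the singularities of f are simple poles at z = -6, z = -3.
  |-6|² = 36 < 64 = 8², so this pole is inside the contour.
  |-3|² = 9 < 64 = 8², so this pole is inside the contour.

With P(z) = 3 - 2*z and Q(z) = z^2 + 9*z + 18, each pole is simple, so Res(f, z₀) = P(z₀)/Q'(z₀) with Q'(z) = 2*z + 9.
  Res(f, -6) = P(-6)/Q'(-6) = (15)/(-3) = -5
  Res(f, -3) = P(-3)/Q'(-3) = (9)/(3) = 3

Sum of residues inside C: -2
∮_C f(z) dz = 2πi · (-2) = -4*I*pi

Final answer: -4*I*pi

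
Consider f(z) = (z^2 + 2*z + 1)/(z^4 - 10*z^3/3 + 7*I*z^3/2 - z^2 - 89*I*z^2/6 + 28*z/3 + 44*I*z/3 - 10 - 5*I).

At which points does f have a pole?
The singularities of f are the zeros of the denominator. Factoring,
  z^4 - 10*z^3/3 + 7*I*z^3/2 - z^2 - 89*I*z^2/6 + 28*z/3 + 44*I*z/3 - 10 - 5*I = (z + 1 + 3*I)*(z - 3)*(z - 1/3 + I)*(z - 1 - I/2)
so the candidates are z = -1 - 3*I, z = 3, z = 1/3 - I, z = 1 + I/2.

Check the numerator P(z) = z^2 + 2*z + 1 at each one:
  P(-1 - 3*I) = -9 ≠ 0, so z = -1 - 3*I is a (simple) pole.
  P(3) = 16 ≠ 0, so z = 3 is a (simple) pole.
  P(1/3 - I) = 7/9 - 8*I/3 ≠ 0, so z = 1/3 - I is a (simple) pole.
  P(1 + I/2) = 15/4 + 2*I ≠ 0, so z = 1 + I/2 is a (simple) pole.

Poles of f: {-1 - 3*I, 1/3 - I, 1 + I/2, 3}

Final answer: {-1 - 3*I, 1/3 - I, 1 + I/2, 3}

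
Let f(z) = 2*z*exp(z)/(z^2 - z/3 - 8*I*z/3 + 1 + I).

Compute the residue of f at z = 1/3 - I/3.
(22/101 + 18*I/101)*exp(1/3 - I/3)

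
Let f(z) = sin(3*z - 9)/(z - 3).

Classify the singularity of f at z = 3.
Let u = z - 3. The argument of sin is 3*z - 9 = 3u, so
  f = sin(3u)/u = ((3u) - (3u)^3/6 + ...)/u = 3 - (9/2)*u^2 + ...
The Laurent expansion about u = 0 has no negative powers; equivalently lim_{z→3} f(z) = 3 exists and is finite.
So the singularity is removable.

Final answer: removable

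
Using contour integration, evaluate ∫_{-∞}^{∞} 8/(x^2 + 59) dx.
Let f(z) = 8/(z^2 + 59). The denominator has no real zeros and deg Q - deg P = 2 ≥ 2, so the integral of f over the upper semicircle |z| = R tends to 0 as R → ∞. Closing the contour in the upper half-plane,
  ∫_{-∞}^{∞} f(x) dx = 2πi · Σ Res(f, z_k)  over the poles with Im z_k > 0.

Zeros of the denominator: z^2 + 59 = 0 gives z = ±sqrt(59)*I.
Upper half-plane: z = sqrt(59)*I (simple).

Each pole is a simple zero of Q(z) = z^2 + 59, so Res(f, z₀) = P(z₀)/Q'(z₀) with P(z) = 8, Q'(z) = 2*z:
  Res(f, sqrt(59)*I) = (8)/(2*sqrt(59)*I) = -4*sqrt(59)*I/59

∫_{-∞}^{∞} f(x) dx = 2πi · (-4*sqrt(59)*I/59) = 8*sqrt(59)*pi/59

Final answer: 8*sqrt(59)*pi/59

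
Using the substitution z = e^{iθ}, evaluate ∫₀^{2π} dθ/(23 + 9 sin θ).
Call the integral J. The integrand is 2π-periodic and we integrate over a full period, so shifting θ does not change the value (θ → θ + π/2 turns sin θ into cos θ). Hence
  J = ∫₀^{2π} dθ/(23 + 9 cos θ).
Put z = e^{iθ}: then cos θ = (z + 1/z)/2, dθ = dz/(iz), and z runs once counterclockwise around |z| = 1:
  J = ∮_{|z|=1} 1/(23 + 9*(z + 1/z)/2) · dz/(iz) = (2/i) ∮_{|z|=1} dz/(9*z^2 + 46*z + 9).
The roots of 9*z^2 + 46*z + 9 are z = (-23 ± sqrt(23^2 - 9^2))/9, with sqrt(448) = 8*sqrt(7); their product is 1, so only z₊ = -23/9 + 8*sqrt(7)/9 lies inside the unit circle (z₋ = -23/9 - 8*sqrt(7)/9 lies outside).
z₊ is a simple zero of q(z) = 9*z^2 + 46*z + 9, so Res(1/q, z₊) = 1/q'(z₊) with q'(z) = 18*z + 46; and q'(z₊) = 9*(z₊ - z₋) = 16*sqrt(7).
Therefore J = (2/i) · 2πi · 1/(16*sqrt(7)) = 2*pi/(8*sqrt(7)) = sqrt(7)*pi/28

Final answer: sqrt(7)*pi/28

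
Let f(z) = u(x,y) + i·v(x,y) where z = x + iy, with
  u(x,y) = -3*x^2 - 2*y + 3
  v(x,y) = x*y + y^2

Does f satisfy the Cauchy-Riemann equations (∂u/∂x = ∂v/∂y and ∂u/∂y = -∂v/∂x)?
∂u/∂x = -6*x
∂v/∂y = x + 2*y
∂u/∂y = -2
∂v/∂x = y
∂u/∂x ≠ ∂v/∂y and ∂u/∂y ≠ -∂v/∂x; the Cauchy-Riemann equations are not satisfied, so f is not analytic.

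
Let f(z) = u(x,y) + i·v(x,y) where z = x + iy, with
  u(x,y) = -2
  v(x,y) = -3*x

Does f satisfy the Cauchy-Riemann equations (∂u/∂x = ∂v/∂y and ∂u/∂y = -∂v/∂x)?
∂u/∂x = 0
∂v/∂y = 0
∂u/∂y = 0
∂v/∂x = -3
∂u/∂y ≠ -∂v/∂x; the Cauchy-Riemann equations are not satisfied, so f is not analytic.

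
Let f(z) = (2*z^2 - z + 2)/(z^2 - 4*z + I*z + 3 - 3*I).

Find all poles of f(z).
The singularities of f are the zeros of the denominator. Factoring,
  z^2 - 4*z + I*z + 3 - 3*I = (z - 1 + I)*(z - 3)
so the candidates are z = 1 - I, z = 3.

Check the numerator P(z) = 2*z^2 - z + 2 at each one:
  P(1 - I) = 1 - 3*I ≠ 0, so z = 1 - I is a (simple) pole.
  P(3) = 17 ≠ 0, so z = 3 is a (simple) pole.

Poles of f: {1 - I, 3}

Final answer: {1 - I, 3}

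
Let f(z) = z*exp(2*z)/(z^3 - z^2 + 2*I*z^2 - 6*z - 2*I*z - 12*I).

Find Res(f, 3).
Write f(z) = P(z)/Q(z) with P(z) = z*exp(2*z) and Q(z) = z^3 - z^2 + 2*I*z^2 - 6*z - 2*I*z - 12*I.
The denominator factors as Q(z) = (z + 2)*(z + 2*I)*(z - 3), so z = 3 is a simple zero of Q and P is analytic there; z = 3 is therefore a simple pole and
  Res(f, z₀) = P(z₀)/Q'(z₀).

Q'(z) = 3*z^2 - 2*z + 4*I*z - 6 - 2*I, so Q'(3) = 15 + 10*I.
P(3) = 3*exp(6).

Res(f, 3) = (3*exp(6))/(15 + 10*I) = (9/65 - 6*I/65)*exp(6)

Final answer: (9/65 - 6*I/65)*exp(6)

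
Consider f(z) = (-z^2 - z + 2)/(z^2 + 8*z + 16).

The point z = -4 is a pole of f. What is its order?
Factor the denominator:
  z^2 + 8*z + 16 = (z + 4)^2

The numerator P(z) = -z^2 - z + 2 has P(-4) = -10 ≠ 0, so no factor of (z + 4) cancels.
Near z = -4 we can therefore write f(z) = g(z)/(z + 4)^2 with g analytic at -4 and g(-4) ≠ 0 (g is just the numerator).

Hence z = -4 is a pole of order 2.

Final answer: 2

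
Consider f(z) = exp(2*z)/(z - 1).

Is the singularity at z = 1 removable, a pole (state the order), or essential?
Write f(z) = g(z)/(z - 1) with g(z) = exp(2*z).
g is entire and g(1) = exp(2) ≠ 0, so no factor of (z - 1) cancels: the Laurent expansion of f about z = 1 starts at the power -1, i.e. lim_{z→z₀} (z - z₀) f(z) = exp(2) is finite and nonzero.
So z = 1 is a pole of order 1.

Final answer: pole of order 1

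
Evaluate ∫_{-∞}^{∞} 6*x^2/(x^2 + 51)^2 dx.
Let f(z) = 6*z^2/(z^2 + 51)^2. The denominator has no real zeros and deg Q - deg P = 2 ≥ 2, so the integral of f over the upper semicircle |z| = R tends to 0 as R → ∞. Closing the contour in the upper half-plane,
  ∫_{-∞}^{∞} f(x) dx = 2πi · Σ Res(f, z_k)  over the poles with Im z_k > 0.

Zeros of the denominator: z^2 + 51 = 0 gives z = ±sqrt(51)*I.
Upper half-plane: z = sqrt(51)*I (a pole of order 2).

Write f(z) = g(z)/(z - sqrt(51)*I)^2 with g(z) = 6*z^2/(z + sqrt(51)*I)^2. For a double pole, Res(f, z₀) = g'(z₀):
  g'(z) = 12*sqrt(51)*I*z/(z + sqrt(51)*I)^3
  Res(f, sqrt(51)*I) = g'(sqrt(51)*I) = -sqrt(51)*I/34

∫_{-∞}^{∞} f(x) dx = 2πi · (-sqrt(51)*I/34) = sqrt(51)*pi/17

Final answer: sqrt(51)*pi/17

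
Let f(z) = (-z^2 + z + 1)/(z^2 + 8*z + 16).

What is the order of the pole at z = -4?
2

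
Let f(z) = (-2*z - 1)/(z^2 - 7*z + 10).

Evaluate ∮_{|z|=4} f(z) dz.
By the residue theorem, ∮_C f(z) dz = 2πi · (sum of the residues of f at the poles inside |z| = 4).

The denominator factors as (z - 2)*(z - 5), so the singularities of f are simple poles at z = 2, z = 5.
  |2|² = 4 < 16 = 4², so this pole is inside the contour.
  |5|² = 25 > 16 = 4², so this pole is outside the contour.

With P(z) = -2*z - 1 and Q(z) = z^2 - 7*z + 10, each pole is simple, so Res(f, z₀) = P(z₀)/Q'(z₀) with Q'(z) = 2*z - 7.
  Res(f, 2) = P(2)/Q'(2) = (-5)/(-3) = 5/3

∮_C f(z) dz = 2πi · (5/3) = 10*I*pi/3

Final answer: 10*I*pi/3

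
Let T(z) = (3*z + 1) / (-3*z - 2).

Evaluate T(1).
Substitute z = 1:
  numerator:   3*(1) + 1 = 4
  denominator: -3*(1) - 2 = -5
T(1) = (4)/(-5) = -4/5

Final answer: -4/5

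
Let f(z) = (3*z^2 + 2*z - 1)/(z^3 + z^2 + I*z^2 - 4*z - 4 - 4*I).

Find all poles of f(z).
{-2, -1 - I, 2}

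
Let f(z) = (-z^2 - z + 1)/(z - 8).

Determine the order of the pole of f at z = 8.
Factor the denominator:
  z - 8 = (z - 8)

The numerator P(z) = -z^2 - z + 1 has P(8) = -71 ≠ 0, so no factor of (z - 8) cancels.
Near z = 8 we can therefore write f(z) = g(z)/(z - 8) with g analytic at 8 and g(8) ≠ 0 (g is just the numerator).

Hence z = 8 is a pole of order 1.

Final answer: 1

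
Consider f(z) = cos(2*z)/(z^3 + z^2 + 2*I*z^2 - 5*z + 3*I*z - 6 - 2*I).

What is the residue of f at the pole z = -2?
(3/34 + 5*I/34)*cos(4)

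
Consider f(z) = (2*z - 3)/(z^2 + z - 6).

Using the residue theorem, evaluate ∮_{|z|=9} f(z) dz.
By the residue theorem, ∮_C f(z) dz = 2πi · (sum of the residues of f at the poles inside |z| = 9).

The denominator factors as (z + 3)*(z - 2), so the singularities of f are simple poles at z = -3, z = 2.
  |-3|² = 9 < 81 = 9², so this pole is inside the contour.
  |2|² = 4 < 81 = 9², so this pole is inside the contour.

With P(z) = 2*z - 3 and Q(z) = z^2 + z - 6, each pole is simple, so Res(f, z₀) = P(z₀)/Q'(z₀) with Q'(z) = 2*z + 1.
  Res(f, -3) = P(-3)/Q'(-3) = (-9)/(-5) = 9/5
  Res(f, 2) = P(2)/Q'(2) = (1)/(5) = 1/5

Sum of residues inside C: 2
∮_C f(z) dz = 2πi · (2) = 4*I*pi

Final answer: 4*I*pi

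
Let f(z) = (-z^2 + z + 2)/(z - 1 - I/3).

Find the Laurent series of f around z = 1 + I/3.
(19/9 - I/3)/(z - 1 - I/3) - 1 - 2*I/3 - (z - 1 - I/3)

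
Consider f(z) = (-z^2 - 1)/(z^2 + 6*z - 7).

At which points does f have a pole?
The singularities of f are the zeros of the denominator. Factoring,
  z^2 + 6*z - 7 = (z + 7)*(z - 1)
so the candidates are z = -7, z = 1.

Check the numerator P(z) = -z^2 - 1 at each one:
  P(-7) = -50 ≠ 0, so z = -7 is a (simple) pole.
  P(1) = -2 ≠ 0, so z = 1 is a (simple) pole.

Poles of f: {-7, 1}

Final answer: {-7, 1}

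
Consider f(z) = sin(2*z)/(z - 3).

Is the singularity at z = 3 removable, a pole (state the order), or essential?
Write f(z) = g(z)/(z - 3) with g(z) = sin(2*z).
g is entire and g(3) = sin(6) ≠ 0, so no factor of (z - 3) cancels: the Laurent expansion of f about z = 3 starts at the power -1, i.e. lim_{z→z₀} (z - z₀) f(z) = sin(6) is finite and nonzero.
So z = 3 is a pole of order 1.

Final answer: pole of order 1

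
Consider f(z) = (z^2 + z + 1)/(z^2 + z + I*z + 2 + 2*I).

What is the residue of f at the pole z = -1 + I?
Write f(z) = P(z)/Q(z) with P(z) = z^2 + z + 1 and Q(z) = z^2 + z + I*z + 2 + 2*I.
The denominator factors as Q(z) = (z + 2*I)*(z + 1 - I), so z = -1 + I is a simple zero of Q and P is analytic there; z = -1 + I is therefore a simple pole and
  Res(f, z₀) = P(z₀)/Q'(z₀).

Q'(z) = 2*z + 1 + I, so Q'(-1 + I) = -1 + 3*I.
P(-1 + I) = -I.

Res(f, -1 + I) = (-I)/(-1 + 3*I) = -3/10 + I/10

Final answer: -3/10 + I/10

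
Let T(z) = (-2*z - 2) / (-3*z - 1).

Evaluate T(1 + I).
22/25 - 4*I/25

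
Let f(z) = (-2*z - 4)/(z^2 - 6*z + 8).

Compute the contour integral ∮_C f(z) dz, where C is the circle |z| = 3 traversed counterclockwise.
By the residue theorem, ∮_C f(z) dz = 2πi · (sum of the residues of f at the poles inside |z| = 3).

The denominator factors as (z - 4)*(z - 2), so the singularities of f are simple poles at z = 4, z = 2.
  |4|² = 16 > 9 = 3², so this pole is outside the contour.
  |2|² = 4 < 9 = 3², so this pole is inside the contour.

With P(z) = -2*z - 4 and Q(z) = z^2 - 6*z + 8, each pole is simple, so Res(f, z₀) = P(z₀)/Q'(z₀) with Q'(z) = 2*z - 6.
  Res(f, 2) = P(2)/Q'(2) = (-8)/(-2) = 4

∮_C f(z) dz = 2πi · (4) = 8*I*pi

Final answer: 8*I*pi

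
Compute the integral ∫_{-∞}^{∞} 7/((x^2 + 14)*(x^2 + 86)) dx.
pi*(-7*sqrt(86) + 43*sqrt(14))/6192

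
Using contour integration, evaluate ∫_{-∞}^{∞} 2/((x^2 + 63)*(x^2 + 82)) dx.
Let f(z) = 2/((z^2 + 63)*(z^2 + 82)). The denominator has no real zeros and deg Q - deg P = 4 ≥ 2, so the integral of f over the upper semicircle |z| = R tends to 0 as R → ∞. Closing the contour in the upper half-plane,
  ∫_{-∞}^{∞} f(x) dx = 2πi · Σ Res(f, z_k)  over the poles with Im z_k > 0.

Zeros of the denominator: z^2 + 82 = 0 gives z = ±sqrt(82)*I; z^2 + 63 = 0 gives z = ±3*sqrt(7)*I.
Upper half-plane: z = 3*sqrt(7)*I, z = sqrt(82)*I (simple).

Each pole is a simple zero of Q(z) = z^4 + 145*z^2 + 5166, so Res(f, z₀) = P(z₀)/Q'(z₀) with P(z) = 2, Q'(z) = 4*z^3 + 290*z:
  Res(f, 3*sqrt(7)*I) = (2)/(114*sqrt(7)*I) = -sqrt(7)*I/399
  Res(f, sqrt(82)*I) = (2)/(-38*sqrt(82)*I) = sqrt(82)*I/1558

Sum of residues: I*(-sqrt(7)/399 + sqrt(82)/1558)
∫_{-∞}^{∞} f(x) dx = 2πi · (I*(-sqrt(7)/399 + sqrt(82)/1558)) = pi*(-21*sqrt(82) + 82*sqrt(7))/16359

Final answer: pi*(-21*sqrt(82) + 82*sqrt(7))/16359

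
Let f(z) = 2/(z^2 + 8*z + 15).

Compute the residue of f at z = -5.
Write f(z) = P(z)/Q(z) with P(z) = 2 and Q(z) = z^2 + 8*z + 15.
The denominator factors as Q(z) = (z + 3)*(z + 5), so z = -5 is a simple zero of Q and P is analytic there; z = -5 is therefore a simple pole and
  Res(f, z₀) = P(z₀)/Q'(z₀).

Q'(z) = 2*z + 8, so Q'(-5) = -2.
P(-5) = 2.

Res(f, -5) = (2)/(-2) = -1

Final answer: -1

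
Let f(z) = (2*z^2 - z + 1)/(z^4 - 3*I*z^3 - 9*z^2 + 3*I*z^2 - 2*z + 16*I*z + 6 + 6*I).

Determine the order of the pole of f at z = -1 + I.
3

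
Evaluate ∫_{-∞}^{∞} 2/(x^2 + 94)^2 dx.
Let f(z) = 2/(z^2 + 94)^2. The denominator has no real zeros and deg Q - deg P = 4 ≥ 2, so the integral of f over the upper semicircle |z| = R tends to 0 as R → ∞. Closing the contour in the upper half-plane,
  ∫_{-∞}^{∞} f(x) dx = 2πi · Σ Res(f, z_k)  over the poles with Im z_k > 0.

Zeros of the denominator: z^2 + 94 = 0 gives z = ±sqrt(94)*I.
Upper half-plane: z = sqrt(94)*I (a pole of order 2).

Write f(z) = g(z)/(z - sqrt(94)*I)^2 with g(z) = 2/(z + sqrt(94)*I)^2. For a double pole, Res(f, z₀) = g'(z₀):
  g'(z) = -4/(z + sqrt(94)*I)^3
  Res(f, sqrt(94)*I) = g'(sqrt(94)*I) = -sqrt(94)*I/17672

∫_{-∞}^{∞} f(x) dx = 2πi · (-sqrt(94)*I/17672) = sqrt(94)*pi/8836

Final answer: sqrt(94)*pi/8836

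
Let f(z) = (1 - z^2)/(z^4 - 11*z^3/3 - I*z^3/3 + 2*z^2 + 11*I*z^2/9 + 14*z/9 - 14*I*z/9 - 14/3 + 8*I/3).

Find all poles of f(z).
The singularities of f are the zeros of the denominator. Factoring,
  z^4 - 11*z^3/3 - I*z^3/3 + 2*z^2 + 11*I*z^2/9 + 14*z/9 - 14*I*z/9 - 14/3 + 8*I/3 = (z - 1 - I)*(z + 1 - I/3)*(z - 2/3 + I)*(z - 3)
so the candidates are z = 1 + I, z = -1 + I/3, z = 2/3 - I, z = 3.

Check the numerator P(z) = 1 - z^2 at each one:
  P(1 + I) = 1 - 2*I ≠ 0, so z = 1 + I is a (simple) pole.
  P(-1 + I/3) = 1/9 + 2*I/3 ≠ 0, so z = -1 + I/3 is a (simple) pole.
  P(2/3 - I) = 14/9 + 4*I/3 ≠ 0, so z = 2/3 - I is a (simple) pole.
  P(3) = -8 ≠ 0, so z = 3 is a (simple) pole.

Poles of f: {-1 + I/3, 2/3 - I, 1 + I, 3}

Final answer: {-1 + I/3, 2/3 - I, 1 + I, 3}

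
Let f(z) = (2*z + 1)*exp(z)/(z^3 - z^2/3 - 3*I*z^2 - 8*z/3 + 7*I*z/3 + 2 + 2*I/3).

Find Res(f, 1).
exp(1)*(-9/122 + 99*I/122)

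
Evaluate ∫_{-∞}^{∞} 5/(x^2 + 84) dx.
Let f(z) = 5/(z^2 + 84). The denominator has no real zeros and deg Q - deg P = 2 ≥ 2, so the integral of f over the upper semicircle |z| = R tends to 0 as R → ∞. Closing the contour in the upper half-plane,
  ∫_{-∞}^{∞} f(x) dx = 2πi · Σ Res(f, z_k)  over the poles with Im z_k > 0.

Zeros of the denominator: z^2 + 84 = 0 gives z = ±2*sqrt(21)*I.
Upper half-plane: z = 2*sqrt(21)*I (simple).

Each pole is a simple zero of Q(z) = z^2 + 84, so Res(f, z₀) = P(z₀)/Q'(z₀) with P(z) = 5, Q'(z) = 2*z:
  Res(f, 2*sqrt(21)*I) = (5)/(4*sqrt(21)*I) = -5*sqrt(21)*I/84

∫_{-∞}^{∞} f(x) dx = 2πi · (-5*sqrt(21)*I/84) = 5*sqrt(21)*pi/42

Final answer: 5*sqrt(21)*pi/42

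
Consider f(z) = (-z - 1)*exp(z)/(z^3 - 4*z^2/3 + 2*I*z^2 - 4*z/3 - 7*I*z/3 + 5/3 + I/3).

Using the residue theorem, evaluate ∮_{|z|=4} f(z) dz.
pi*(12/5 - 6*I/5)*exp(1 - I) + pi*(-54/85 + 12*I/85)*exp(-2/3 - I) + exp(1)*pi*(-30/17 + 18*I/17)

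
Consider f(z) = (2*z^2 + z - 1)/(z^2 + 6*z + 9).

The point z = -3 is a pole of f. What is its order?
Factor the denominator:
  z^2 + 6*z + 9 = (z + 3)^2

The numerator P(z) = 2*z^2 + z - 1 has P(-3) = 14 ≠ 0, so no factor of (z + 3) cancels.
Near z = -3 we can therefore write f(z) = g(z)/(z + 3)^2 with g analytic at -3 and g(-3) ≠ 0 (g is just the numerator).

Hence z = -3 is a pole of order 2.

Final answer: 2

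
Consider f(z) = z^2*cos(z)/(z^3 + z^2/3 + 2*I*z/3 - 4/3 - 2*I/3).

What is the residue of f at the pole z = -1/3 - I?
(79/250 - 3*I/250)*cos(1/3 + I)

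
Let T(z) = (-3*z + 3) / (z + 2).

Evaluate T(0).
3/2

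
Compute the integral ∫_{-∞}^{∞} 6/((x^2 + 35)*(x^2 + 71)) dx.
pi*(-35*sqrt(71) + 71*sqrt(35))/14910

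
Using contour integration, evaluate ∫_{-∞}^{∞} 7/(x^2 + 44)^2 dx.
7*sqrt(11)*pi/1936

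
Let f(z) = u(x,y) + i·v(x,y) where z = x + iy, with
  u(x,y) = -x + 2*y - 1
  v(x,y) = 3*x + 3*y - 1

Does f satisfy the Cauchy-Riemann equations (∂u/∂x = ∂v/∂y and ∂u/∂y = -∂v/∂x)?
∂u/∂x = -1
∂v/∂y = 3
∂u/∂y = 2
∂v/∂x = 3
∂u/∂x ≠ ∂v/∂y and ∂u/∂y ≠ -∂v/∂x; the Cauchy-Riemann equations are not satisfied, so f is not analytic.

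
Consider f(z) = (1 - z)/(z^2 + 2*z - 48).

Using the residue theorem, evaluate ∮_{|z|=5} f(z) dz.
By the residue theorem, ∮_C f(z) dz = 2πi · (sum of the residues of f at the poles inside |z| = 5).

The denominator factors as (z + 8)*(z - 6), so the singularities of f are simple poles at z = -8, z = 6.
  |-8|² = 64 > 25 = 5², so this pole is outside the contour.
  |6|² = 36 > 25 = 5², so this pole is outside the contour.

No pole lies inside the contour, so f is analytic on and inside C and the integral is 0 (Cauchy's theorem).

Final answer: 0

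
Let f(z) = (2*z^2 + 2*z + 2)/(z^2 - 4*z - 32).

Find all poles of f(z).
The singularities of f are the zeros of the denominator. Factoring,
  z^2 - 4*z - 32 = (z - 8)*(z + 4)
so the candidates are z = 8, z = -4.

Check the numerator P(z) = 2*z^2 + 2*z + 2 at each one:
  P(8) = 146 ≠ 0, so z = 8 is a (simple) pole.
  P(-4) = 26 ≠ 0, so z = -4 is a (simple) pole.

Poles of f: {-4, 8}

Final answer: {-4, 8}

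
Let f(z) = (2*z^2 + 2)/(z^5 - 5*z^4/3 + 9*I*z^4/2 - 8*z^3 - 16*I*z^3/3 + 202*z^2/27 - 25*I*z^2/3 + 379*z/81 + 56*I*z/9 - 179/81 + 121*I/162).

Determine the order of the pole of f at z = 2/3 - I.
Factor the denominator:
  z^5 - 5*z^4/3 + 9*I*z^4/2 - 8*z^3 - 16*I*z^3/3 + 202*z^2/27 - 25*I*z^2/3 + 379*z/81 + 56*I*z/9 - 179/81 + 121*I/162 = (z - 2/3 + I)^4*(z + 1 + I/2)

The numerator P(z) = 2*z^2 + 2 has P(2/3 - I) = 8/9 - 8*I/3 ≠ 0, so no factor of (z - 2/3 + I) cancels.
Near z = 2/3 - I we can therefore write f(z) = g(z)/(z - 2/3 + I)^4 with g analytic at 2/3 - I and g(2/3 - I) ≠ 0 (g is the numerator divided by the remaining denominator factors).

Hence z = 2/3 - I is a pole of order 4.

Final answer: 4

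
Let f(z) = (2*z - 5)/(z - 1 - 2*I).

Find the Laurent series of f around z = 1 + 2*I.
(-3 + 4*I)/(z - 1 - 2*I) + 2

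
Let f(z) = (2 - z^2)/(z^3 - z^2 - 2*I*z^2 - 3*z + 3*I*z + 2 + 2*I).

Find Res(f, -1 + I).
Write f(z) = P(z)/Q(z) with P(z) = 2 - z^2 and Q(z) = z^3 - z^2 - 2*I*z^2 - 3*z + 3*I*z + 2 + 2*I.
The denominator factors as Q(z) = (z + 1 - I)*(z - 2)*(z - I), so z = -1 + I is a simple zero of Q and P is analytic there; z = -1 + I is therefore a simple pole and
  Res(f, z₀) = P(z₀)/Q'(z₀).

Q'(z) = 3*z^2 - 2*z - 4*I*z - 3 + 3*I, so Q'(-1 + I) = 3 - I.
P(-1 + I) = 2 + 2*I.

Res(f, -1 + I) = (2 + 2*I)/(3 - I) = 2/5 + 4*I/5

Final answer: 2/5 + 4*I/5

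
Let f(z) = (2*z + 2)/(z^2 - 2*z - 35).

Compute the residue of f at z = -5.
Write f(z) = P(z)/Q(z) with P(z) = 2*z + 2 and Q(z) = z^2 - 2*z - 35.
The denominator factors as Q(z) = (z + 5)*(z - 7), so z = -5 is a simple zero of Q and P is analytic there; z = -5 is therefore a simple pole and
  Res(f, z₀) = P(z₀)/Q'(z₀).

Q'(z) = 2*z - 2, so Q'(-5) = -12.
P(-5) = -8.

Res(f, -5) = (-8)/(-12) = 2/3

Final answer: 2/3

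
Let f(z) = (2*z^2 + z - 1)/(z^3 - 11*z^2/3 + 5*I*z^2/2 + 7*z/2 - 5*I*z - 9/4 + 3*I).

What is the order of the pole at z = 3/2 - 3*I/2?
Factor the denominator:
  z^3 - 11*z^2/3 + 5*I*z^2/2 + 7*z/2 - 5*I*z - 9/4 + 3*I = (z - 3/2 + 3*I/2)^2*(z - 2/3 - I/2)

The numerator P(z) = 2*z^2 + z - 1 has P(3/2 - 3*I/2) = 1/2 - 21*I/2 ≠ 0, so no factor of (z - 3/2 + 3*I/2) cancels.
Near z = 3/2 - 3*I/2 we can therefore write f(z) = g(z)/(z - 3/2 + 3*I/2)^2 with g analytic at 3/2 - 3*I/2 and g(3/2 - 3*I/2) ≠ 0 (g is the numerator divided by the remaining denominator factors).

Hence z = 3/2 - 3*I/2 is a pole of order 2.

Final answer: 2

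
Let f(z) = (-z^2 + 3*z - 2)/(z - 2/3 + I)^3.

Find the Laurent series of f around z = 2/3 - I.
Put w = z - (2/3 - I), i.e. z = w + 2/3 - I. The denominator is w^3, so it suffices to rewrite the numerator in powers of w.

P(z) = -z^2 + 3*z - 2
P(w + 2/3 - I) = 5/9 - 5*I/3 + (5/3 + 2*I)*w - w^2

Dividing each term by w^3:
  f = (5/9 - 5*I/3)/w^3 + (5/3 + 2*I)/w^2 - 1/w

Substituting back w = z - 2/3 + I:
  f(z) = (5/9 - 5*I/3)/(z - 2/3 + I)^3 + (5/3 + 2*I)/(z - 2/3 + I)^2 - 1/(z - 2/3 + I)

The series is finite because the numerator is a polynomial; the negative powers form the principal part, and the coefficient of 1/(z - 2/3 + I) gives Res(f, 2/3 - I) = -1.

Final answer: (5/9 - 5*I/3)/(z - 2/3 + I)^3 + (5/3 + 2*I)/(z - 2/3 + I)^2 - 1/(z - 2/3 + I)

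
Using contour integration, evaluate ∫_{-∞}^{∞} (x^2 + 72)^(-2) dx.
Let f(z) = (z^2 + 72)^(-2). The denominator has no real zeros and deg Q - deg P = 4 ≥ 2, so the integral of f over the upper semicircle |z| = R tends to 0 as R → ∞. Closing the contour in the upper half-plane,
  ∫_{-∞}^{∞} f(x) dx = 2πi · Σ Res(f, z_k)  over the poles with Im z_k > 0.

Zeros of the denominator: z^2 + 72 = 0 gives z = ±6*sqrt(2)*I.
Upper half-plane: z = 6*sqrt(2)*I (a pole of order 2).

Write f(z) = g(z)/(z - 6*sqrt(2)*I)^2 with g(z) = (z + 6*sqrt(2)*I)^(-2). For a double pole, Res(f, z₀) = g'(z₀):
  g'(z) = -2/(z + 6*sqrt(2)*I)^3
  Res(f, 6*sqrt(2)*I) = g'(6*sqrt(2)*I) = -sqrt(2)*I/3456

∫_{-∞}^{∞} f(x) dx = 2πi · (-sqrt(2)*I/3456) = sqrt(2)*pi/1728

Final answer: sqrt(2)*pi/1728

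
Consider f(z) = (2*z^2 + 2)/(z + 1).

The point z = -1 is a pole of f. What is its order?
1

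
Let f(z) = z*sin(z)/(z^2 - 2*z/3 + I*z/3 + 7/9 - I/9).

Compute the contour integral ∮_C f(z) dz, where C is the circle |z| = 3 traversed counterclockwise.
By the residue theorem, ∮_C f(z) dz = 2πi · (sum of the residues of f at the poles inside |z| = 3).

The denominator factors as (z - 1/3 - 2*I/3)*(z - 1/3 + I), so the singularities of f are simple poles at z = 1/3 + 2*I/3, z = 1/3 - I.
  |1/3 + 2*I/3|² = 5/9 < 9 = 3², so this pole is inside the contour.
  |1/3 - I|² = 10/9 < 9 = 3², so this pole is inside the contour.

With P(z) = z*sin(z) and Q(z) = z^2 - 2*z/3 + I*z/3 + 7/9 - I/9, each pole is simple, so Res(f, z₀) = P(z₀)/Q'(z₀) with Q'(z) = 2*z - 2/3 + I/3.
  Res(f, 1/3 + 2*I/3) = P(1/3 + 2*I/3)/Q'(1/3 + 2*I/3) = ((1/3 + 2*I/3)*sin(1/3 + 2*I/3))/(5*I/3) = (2/5 - I/5)*sin(1/3 + 2*I/3)
  Res(f, 1/3 - I) = P(1/3 - I)/Q'(1/3 - I) = ((1/3 - I)*sin(1/3 - I))/(-5*I/3) = (3/5 + I/5)*sin(1/3 - I)

Sum of residues inside C: (3/5 + I/5)*sin(1/3 - I) + (2/5 - I/5)*sin(1/3 + 2*I/3)
∮_C f(z) dz = 2πi · ((3/5 + I/5)*sin(1/3 - I) + (2/5 - I/5)*sin(1/3 + 2*I/3)) = pi*(2/5 + 4*I/5)*sin(1/3 + 2*I/3) + pi*(-2/5 + 6*I/5)*sin(1/3 - I)

Final answer: pi*(2/5 + 4*I/5)*sin(1/3 + 2*I/3) + pi*(-2/5 + 6*I/5)*sin(1/3 - I)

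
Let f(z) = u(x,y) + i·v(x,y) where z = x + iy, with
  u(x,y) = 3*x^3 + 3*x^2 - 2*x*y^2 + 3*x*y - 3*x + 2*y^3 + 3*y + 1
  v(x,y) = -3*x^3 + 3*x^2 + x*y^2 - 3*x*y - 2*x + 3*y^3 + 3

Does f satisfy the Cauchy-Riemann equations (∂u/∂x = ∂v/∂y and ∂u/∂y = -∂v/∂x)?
∂u/∂x = 9*x^2 + 6*x - 2*y^2 + 3*y - 3
∂v/∂y = 2*x*y - 3*x + 9*y^2
∂u/∂y = -4*x*y + 3*x + 6*y^2 + 3
∂v/∂x = -9*x^2 + 6*x + y^2 - 3*y - 2
∂u/∂x ≠ ∂v/∂y and ∂u/∂y ≠ -∂v/∂x; the Cauchy-Riemann equations are not satisfied, so f is not analytic.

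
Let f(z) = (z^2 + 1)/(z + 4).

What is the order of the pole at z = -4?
Factor the denominator:
  z + 4 = (z + 4)

The numerator P(z) = z^2 + 1 has P(-4) = 17 ≠ 0, so no factor of (z + 4) cancels.
Near z = -4 we can therefore write f(z) = g(z)/(z + 4) with g analytic at -4 and g(-4) ≠ 0 (g is just the numerator).

Hence z = -4 is a pole of order 1.

Final answer: 1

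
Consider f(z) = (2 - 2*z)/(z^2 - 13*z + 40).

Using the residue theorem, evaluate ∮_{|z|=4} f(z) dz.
By the residue theorem, ∮_C f(z) dz = 2πi · (sum of the residues of f at the poles inside |z| = 4).

The denominator factors as (z - 5)*(z - 8), so the singularities of f are simple poles at z = 5, z = 8.
  |5|² = 25 > 16 = 4², so this pole is outside the contour.
  |8|² = 64 > 16 = 4², so this pole is outside the contour.

No pole lies inside the contour, so f is analytic on and inside C and the integral is 0 (Cauchy's theorem).

Final answer: 0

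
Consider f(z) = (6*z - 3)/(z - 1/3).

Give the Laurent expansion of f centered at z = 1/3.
Put w = z - (1/3), i.e. z = w + 1/3. The denominator is w, so it suffices to rewrite the numerator in powers of w.

P(z) = 6*z - 3
P(w + 1/3) = -1 + 6*w

Dividing each term by w:
  f = -1/w + 6

Substituting back w = z - 1/3:
  f(z) = -1/(z - 1/3) + 6

The series is finite because the numerator is a polynomial; the negative powers form the principal part, and the coefficient of 1/(z - 1/3) gives Res(f, 1/3) = -1.

Final answer: -1/(z - 1/3) + 6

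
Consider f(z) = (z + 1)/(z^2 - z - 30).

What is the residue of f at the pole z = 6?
Write f(z) = P(z)/Q(z) with P(z) = z + 1 and Q(z) = z^2 - z - 30.
The denominator factors as Q(z) = (z + 5)*(z - 6), so z = 6 is a simple zero of Q and P is analytic there; z = 6 is therefore a simple pole and
  Res(f, z₀) = P(z₀)/Q'(z₀).

Q'(z) = 2*z - 1, so Q'(6) = 11.
P(6) = 7.

Res(f, 6) = (7)/(11) = 7/11

Final answer: 7/11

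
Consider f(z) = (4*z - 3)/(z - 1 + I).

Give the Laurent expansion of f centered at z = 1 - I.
Put w = z - (1 - I), i.e. z = w + 1 - I. The denominator is w, so it suffices to rewrite the numerator in powers of w.

P(z) = 4*z - 3
P(w + 1 - I) = 1 - 4*I + 4*w

Dividing each term by w:
  f = (1 - 4*I)/w + 4

Substituting back w = z - 1 + I:
  f(z) = (1 - 4*I)/(z - 1 + I) + 4

The series is finite because the numerator is a polynomial; the negative powers form the principal part, and the coefficient of 1/(z - 1 + I) gives Res(f, 1 - I) = 1 - 4*I.

Final answer: (1 - 4*I)/(z - 1 + I) + 4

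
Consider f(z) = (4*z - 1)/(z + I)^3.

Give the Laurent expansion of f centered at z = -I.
(-1 - 4*I)/(z + I)^3 + 4/(z + I)^2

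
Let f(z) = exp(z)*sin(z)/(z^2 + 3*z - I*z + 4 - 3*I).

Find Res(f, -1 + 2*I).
(-1/10 + 3*I/10)*exp(-1 + 2*I)*sin(1 - 2*I)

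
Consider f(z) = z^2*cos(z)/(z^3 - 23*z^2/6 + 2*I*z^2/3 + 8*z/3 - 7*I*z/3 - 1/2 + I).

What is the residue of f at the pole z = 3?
Write f(z) = P(z)/Q(z) with P(z) = z^2*cos(z) and Q(z) = z^3 - 23*z^2/6 + 2*I*z^2/3 + 8*z/3 - 7*I*z/3 - 1/2 + I.
The denominator factors as Q(z) = (z - 3)*(z - 1/2)*(z - 1/3 + 2*I/3), so z = 3 is a simple zero of Q and P is analytic there; z = 3 is therefore a simple pole and
  Res(f, z₀) = P(z₀)/Q'(z₀).

Q'(z) = 3*z^2 - 23*z/3 + 4*I*z/3 + 8/3 - 7*I/3, so Q'(3) = 20/3 + 5*I/3.
P(3) = 9*cos(3).

Res(f, 3) = (9*cos(3))/(20/3 + 5*I/3) = (108/85 - 27*I/85)*cos(3)

Final answer: (108/85 - 27*I/85)*cos(3)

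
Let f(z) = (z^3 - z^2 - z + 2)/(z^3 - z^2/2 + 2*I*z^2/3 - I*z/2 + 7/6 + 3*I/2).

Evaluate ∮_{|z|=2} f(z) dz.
By the residue theorem, ∮_C f(z) dz = 2πi · (sum of the residues of f at the poles inside |z| = 2).

The denominator factors as (z - 1 + I)*(z - 1/2 - I)*(z + 1 + 2*I/3), so the singularities of f are simple poles at z = 1 - I, z = 1/2 + I, z = -1 - 2*I/3.
  |1 - I|² = 2 < 4 = 2², so this pole is inside the contour.
  |1/2 + I|² = 5/4 < 4 = 2², so this pole is inside the contour.
  |-1 - 2*I/3|² = 13/9 < 4 = 2², so this pole is inside the contour.

With P(z) = z^3 - z^2 - z + 2 and Q(z) = z^3 - z^2/2 + 2*I*z^2/3 - I*z/2 + 7/6 + 3*I/2, each pole is simple, so Res(f, z₀) = P(z₀)/Q'(z₀) with Q'(z) = 3*z^2 - z + 4*I*z/3 - I/2.
  Res(f, 1 - I) = P(1 - I)/Q'(1 - I) = (-1 + I)/(1/3 - 25*I/6) = -162/629 - 138*I/629
  Res(f, 1/2 + I) = P(1/2 + I)/Q'(1/2 + I) = (7/8 - 9*I/4)/(-49/12 + 13*I/6) = -2433/6154 + 1050*I/3077
  Res(f, -1 - 2*I/3) = P(-1 - 2*I/3)/Q'(-1 - 2*I/3) = (25/9 - 64*I/27)/(32/9 + 17*I/6) = 1024/6697 - 15842*I/20091

Sum of residues inside C: -1/2 - 2*I/3
∮_C f(z) dz = 2πi · (-1/2 - 2*I/3) = pi*(4/3 - I)

Final answer: pi*(4/3 - I)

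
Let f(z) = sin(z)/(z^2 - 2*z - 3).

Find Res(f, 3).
Write f(z) = P(z)/Q(z) with P(z) = sin(z) and Q(z) = z^2 - 2*z - 3.
The denominator factors as Q(z) = (z - 3)*(z + 1), so z = 3 is a simple zero of Q and P is analytic there; z = 3 is therefore a simple pole and
  Res(f, z₀) = P(z₀)/Q'(z₀).

Q'(z) = 2*z - 2, so Q'(3) = 4.
P(3) = sin(3).

Res(f, 3) = (sin(3))/(4) = sin(3)/4

Final answer: sin(3)/4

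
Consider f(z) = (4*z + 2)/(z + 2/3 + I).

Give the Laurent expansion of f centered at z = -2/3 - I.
Put w = z - (-2/3 - I), i.e. z = w - 2/3 - I. The denominator is w, so it suffices to rewrite the numerator in powers of w.

P(z) = 4*z + 2
P(w - 2/3 - I) = -2/3 - 4*I + 4*w

Dividing each term by w:
  f = (-2/3 - 4*I)/w + 4

Substituting back w = z + 2/3 + I:
  f(z) = (-2/3 - 4*I)/(z + 2/3 + I) + 4

The series is finite because the numerator is a polynomial; the negative powers form the principal part, and the coefficient of 1/(z + 2/3 + I) gives Res(f, -2/3 - I) = -2/3 - 4*I.

Final answer: (-2/3 - 4*I)/(z + 2/3 + I) + 4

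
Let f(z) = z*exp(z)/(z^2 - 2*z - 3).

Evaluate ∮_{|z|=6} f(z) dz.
By the residue theorem, ∮_C f(z) dz = 2πi · (sum of the residues of f at the poles inside |z| = 6).

The denominator factors as (z + 1)*(z - 3), so the singularities of f are simple poles at z = -1, z = 3.
  |-1|² = 1 < 36 = 6², so this pole is inside the contour.
  |3|² = 9 < 36 = 6², so this pole is inside the contour.

With P(z) = z*exp(z) and Q(z) = z^2 - 2*z - 3, each pole is simple, so Res(f, z₀) = P(z₀)/Q'(z₀) with Q'(z) = 2*z - 2.
  Res(f, -1) = P(-1)/Q'(-1) = (-exp(-1))/(-4) = exp(-1)/4
  Res(f, 3) = P(3)/Q'(3) = (3*exp(3))/(4) = 3*exp(3)/4

Sum of residues inside C: exp(-1)/4 + 3*exp(3)/4
∮_C f(z) dz = 2πi · (exp(-1)/4 + 3*exp(3)/4) = I*pi*exp(-1)/2 + 3*I*pi*exp(3)/2

Final answer: I*pi*exp(-1)/2 + 3*I*pi*exp(3)/2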